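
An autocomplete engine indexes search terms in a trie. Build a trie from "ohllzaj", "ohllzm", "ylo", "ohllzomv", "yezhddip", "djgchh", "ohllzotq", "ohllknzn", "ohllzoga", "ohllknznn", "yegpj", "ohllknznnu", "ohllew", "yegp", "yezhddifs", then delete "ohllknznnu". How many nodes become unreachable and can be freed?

1

Walk "ohllknznnu" from the leaf back toward the root, removing each node that no remaining word uses.
The suffix "u" (1 node) is used only by "ohllknznnu"; "ohllknznn" is itself a stored word, so pruning stops there.
Nodes removed: 1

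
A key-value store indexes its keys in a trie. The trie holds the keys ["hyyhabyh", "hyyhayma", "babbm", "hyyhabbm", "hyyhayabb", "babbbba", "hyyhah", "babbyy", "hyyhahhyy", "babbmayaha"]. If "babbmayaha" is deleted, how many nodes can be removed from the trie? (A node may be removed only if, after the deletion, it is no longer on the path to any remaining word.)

5

Walk "babbmayaha" from the leaf back toward the root, removing each node that no remaining word uses.
The suffix "ayaha" (5 nodes) is used only by "babbmayaha"; "babbm" is itself a stored word, so pruning stops there.
Nodes removed: 5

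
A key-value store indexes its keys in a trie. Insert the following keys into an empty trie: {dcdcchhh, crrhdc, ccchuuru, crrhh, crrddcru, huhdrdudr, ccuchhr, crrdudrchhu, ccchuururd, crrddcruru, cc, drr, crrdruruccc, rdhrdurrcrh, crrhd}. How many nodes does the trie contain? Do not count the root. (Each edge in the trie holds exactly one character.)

Count nodes per top-level branch (shared prefixes stored once):
  'c'-branch (cc, ccchuuru, ccchuururd, ccuchhr, crrddcru, crrddcruru, crrdruruccc, crrdudrchhu, crrhd, crrhdc, crrhh): 42 nodes
  'd'-branch (dcdcchhh, drr): 10 nodes
  'h'-branch (huhdrdudr): 9 nodes
  'r'-branch (rdhrdurrcrh): 11 nodes
Sum: 72

72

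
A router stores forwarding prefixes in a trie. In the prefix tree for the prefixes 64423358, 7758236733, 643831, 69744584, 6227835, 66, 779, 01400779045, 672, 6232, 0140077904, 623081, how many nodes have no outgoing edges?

Leaves are exactly the stored words that no other stored word extends.
Those words: "01400779045", "6227835", "623081", "6232", "643831", "64423358", "66", "672", "69744584", "7758236733", "779"
Leaf count: 11

11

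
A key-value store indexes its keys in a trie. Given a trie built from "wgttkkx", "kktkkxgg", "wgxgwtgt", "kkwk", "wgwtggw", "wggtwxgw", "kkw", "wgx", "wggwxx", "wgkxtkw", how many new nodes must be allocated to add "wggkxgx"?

Walking "wggkxgx" from the root, the first 3 characters ("wgg") follow existing edges; "k" is the first miss.
Each of the 4 remaining characters creates one node.

4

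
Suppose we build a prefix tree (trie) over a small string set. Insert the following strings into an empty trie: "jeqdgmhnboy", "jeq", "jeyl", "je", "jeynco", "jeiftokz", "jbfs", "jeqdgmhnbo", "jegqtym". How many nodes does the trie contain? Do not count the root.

30

Count nodes per top-level branch (shared prefixes stored once):
  'j'-branch (jbfs, je, jegqtym, jeiftokz, jeq, jeqdgmhnbo, jeqdgmhnboy, jeyl, jeynco): 30 nodes
Sum: 30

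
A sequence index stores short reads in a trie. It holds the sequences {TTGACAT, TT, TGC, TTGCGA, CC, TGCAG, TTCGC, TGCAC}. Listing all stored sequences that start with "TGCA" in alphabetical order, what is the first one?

TGCAC

Words with prefix "TGCA", in lexicographic order: "TGCAC", "TGCAG"
Position 1: TGCAC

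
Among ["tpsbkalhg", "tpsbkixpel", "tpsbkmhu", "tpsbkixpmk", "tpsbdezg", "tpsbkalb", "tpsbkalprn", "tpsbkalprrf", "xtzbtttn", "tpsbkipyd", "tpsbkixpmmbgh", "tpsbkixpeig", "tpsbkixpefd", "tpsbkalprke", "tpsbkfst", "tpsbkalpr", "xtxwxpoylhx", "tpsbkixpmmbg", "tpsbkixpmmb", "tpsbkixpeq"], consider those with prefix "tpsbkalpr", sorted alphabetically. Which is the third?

DFS of the "tpsbkalpr" subtree visits, in order: "tpsbkalpr", "tpsbkalprke", "tpsbkalprn", "tpsbkalprrf"
The 3rd is tpsbkalprn.

tpsbkalprn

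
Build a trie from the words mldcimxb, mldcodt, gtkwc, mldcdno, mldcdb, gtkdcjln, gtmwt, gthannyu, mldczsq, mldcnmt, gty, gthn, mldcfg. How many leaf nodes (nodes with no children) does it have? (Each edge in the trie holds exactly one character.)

Leaves are exactly the stored words that no other stored word extends.
Those words: "gthannyu", "gthn", "gtkdcjln", "gtkwc", "gtmwt", "gty", "mldcdb", "mldcdno", "mldcfg", "mldcimxb", "mldcnmt", "mldcodt", "mldczsq"
Leaf count: 13

13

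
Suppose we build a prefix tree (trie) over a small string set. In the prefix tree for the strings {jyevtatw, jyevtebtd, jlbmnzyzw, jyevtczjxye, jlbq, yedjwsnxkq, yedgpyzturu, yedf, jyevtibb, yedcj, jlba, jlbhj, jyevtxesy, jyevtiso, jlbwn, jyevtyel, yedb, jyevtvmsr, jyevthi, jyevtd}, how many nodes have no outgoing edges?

A leaf is a node with no children — equivalently, the end of a word that is not a proper prefix of any other stored word.
Those words: "jlba", "jlbhj", "jlbmnzyzw", "jlbq", "jlbwn", "jyevtatw", "jyevtczjxye", "jyevtd", "jyevtebtd", "jyevthi", "jyevtibb", "jyevtiso", "jyevtvmsr", "jyevtxesy", "jyevtyel", "yedb", "yedcj", "yedf", "yedgpyzturu", "yedjwsnxkq"
Leaf count: 20

20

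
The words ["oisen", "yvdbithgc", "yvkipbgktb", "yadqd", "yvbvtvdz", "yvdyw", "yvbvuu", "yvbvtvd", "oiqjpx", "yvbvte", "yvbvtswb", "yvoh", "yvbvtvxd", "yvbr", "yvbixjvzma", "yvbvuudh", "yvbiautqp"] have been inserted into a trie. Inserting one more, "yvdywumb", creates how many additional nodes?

The longest prefix of "yvdywumb" already in the trie is "yvdyw" (length 5).
Each of the 3 remaining characters creates one node.

3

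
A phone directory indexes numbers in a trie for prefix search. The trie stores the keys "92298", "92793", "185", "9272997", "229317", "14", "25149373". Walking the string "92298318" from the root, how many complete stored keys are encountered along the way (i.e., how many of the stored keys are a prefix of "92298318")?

Traverse "92298318" character by character; count nodes along the way that are marked as word ends.
Prefixes of the query that are stored words: "92298"
Count: 1

1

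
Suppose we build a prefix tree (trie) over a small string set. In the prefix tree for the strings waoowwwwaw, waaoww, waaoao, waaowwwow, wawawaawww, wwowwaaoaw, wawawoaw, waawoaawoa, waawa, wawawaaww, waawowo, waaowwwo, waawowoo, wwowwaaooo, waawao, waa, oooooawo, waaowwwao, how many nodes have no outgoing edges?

12

Leaves are exactly the stored words that no other stored word extends.
Those words: "oooooawo", "waaoao", "waaowwwao", "waaowwwow", "waawao", "waawoaawoa", "waawowoo", "waoowwwwaw", "wawawaawww", "wawawoaw", "wwowwaaoaw", "wwowwaaooo"
Leaf count: 12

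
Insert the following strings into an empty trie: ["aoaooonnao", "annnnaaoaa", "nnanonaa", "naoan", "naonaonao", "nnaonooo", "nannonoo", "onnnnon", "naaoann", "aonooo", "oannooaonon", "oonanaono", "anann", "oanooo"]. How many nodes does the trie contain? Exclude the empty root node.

88

Insert word by word; a character creates a node only if that edge doesn't already exist:
  "aoaooonnao" → 10 new (a, o, a, o, o, o, n, n, a, o)
  "annnnaaoaa" → prefix "a" already present; 9 new (n, n, n, n, a, a, o, a, a)
  "nnanonaa" → 8 new (n, n, a, n, o, n, a, a)
  "naoan" → prefix "n" already present; 4 new (a, o, a, n)
  "naonaonao" → prefix "nao" already present; 6 new (n, a, o, n, a, o)
  "nnaonooo" → prefix "nna" already present; 5 new (o, n, o, o, o)
  "nannonoo" → prefix "na" already present; 6 new (n, n, o, n, o, o)
  "onnnnon" → 7 new (o, n, n, n, n, o, n)
  "naaoann" → prefix "na" already present; 5 new (a, o, a, n, n)
  "aonooo" → prefix "ao" already present; 4 new (n, o, o, o)
  "oannooaonon" → prefix "o" already present; 10 new (a, n, n, o, o, a, o, n, o, n)
  "oonanaono" → prefix "o" already present; 8 new (o, n, a, n, a, o, n, o)
  "anann" → prefix "an" already present; 3 new (a, n, n)
  "oanooo" → prefix "oan" already present; 3 new (o, o, o)
Total nodes = 10 + 9 + 8 + 4 + 6 + 5 + 6 + 7 + 5 + 4 + 10 + 8 + 3 + 3 = 88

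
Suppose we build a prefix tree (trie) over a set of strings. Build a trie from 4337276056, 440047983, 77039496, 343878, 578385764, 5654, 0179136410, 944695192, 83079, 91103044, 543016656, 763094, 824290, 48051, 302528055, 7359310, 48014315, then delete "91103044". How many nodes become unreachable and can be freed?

After clearing the end-marker at "91103044", prune upward until reaching a node still needed by another word.
The suffix "1103044" (7 nodes) is used only by "91103044"; the node for "9" still has the child "4", so pruning stops there.
Nodes removed: 7

7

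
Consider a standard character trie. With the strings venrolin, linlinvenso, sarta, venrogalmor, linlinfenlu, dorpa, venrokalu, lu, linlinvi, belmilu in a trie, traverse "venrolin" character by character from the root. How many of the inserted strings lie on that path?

Traverse "venrolin" character by character; count nodes along the way that are marked as word ends.
Prefixes of the query that are stored words: "venrolin"
Count: 1

1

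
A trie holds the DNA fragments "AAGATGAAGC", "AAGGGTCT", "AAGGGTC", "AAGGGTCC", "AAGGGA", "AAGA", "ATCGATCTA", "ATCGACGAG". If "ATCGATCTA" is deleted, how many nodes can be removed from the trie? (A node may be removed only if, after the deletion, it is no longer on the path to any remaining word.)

4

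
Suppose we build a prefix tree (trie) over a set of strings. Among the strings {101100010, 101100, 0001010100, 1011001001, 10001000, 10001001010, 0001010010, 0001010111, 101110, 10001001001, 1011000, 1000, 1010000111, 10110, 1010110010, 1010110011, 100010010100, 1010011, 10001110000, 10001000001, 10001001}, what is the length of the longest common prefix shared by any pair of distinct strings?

Equivalently: take the maximum, over all pairs, of their longest common prefix length.
"10001001010" and "100010010100" agree on "10001001010" (11 characters) before diverging; nothing deeper is shared.
Longest shared-prefix length: 11

11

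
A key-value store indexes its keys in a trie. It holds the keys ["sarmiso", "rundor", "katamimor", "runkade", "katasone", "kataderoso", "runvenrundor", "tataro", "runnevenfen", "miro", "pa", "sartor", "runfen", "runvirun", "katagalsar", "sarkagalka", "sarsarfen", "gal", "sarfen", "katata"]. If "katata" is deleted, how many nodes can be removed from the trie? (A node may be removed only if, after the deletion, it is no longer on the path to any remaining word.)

2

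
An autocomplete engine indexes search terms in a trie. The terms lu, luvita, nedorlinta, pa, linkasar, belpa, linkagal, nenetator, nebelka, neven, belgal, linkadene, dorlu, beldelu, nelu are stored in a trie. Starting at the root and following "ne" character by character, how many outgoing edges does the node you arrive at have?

The children of the "ne" node are the distinct next characters among strings starting with "ne".
Characters that immediately follow "ne" among the stored strings: {b, d, l, n, v}.
That node has 5 child edges.

5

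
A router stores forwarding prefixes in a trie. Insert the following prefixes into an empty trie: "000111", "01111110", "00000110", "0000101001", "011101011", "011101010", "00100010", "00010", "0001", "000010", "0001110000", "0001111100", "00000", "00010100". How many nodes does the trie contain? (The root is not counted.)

48

Count nodes per top-level branch (shared prefixes stored once):
  '0'-branch (00000, 00000110, 000010, 0000101001, 0001, 00010, 00010100, 000111, 0001110000, 0001111100, 00100010, 011101010, 011101011, 01111110): 48 nodes
Sum: 48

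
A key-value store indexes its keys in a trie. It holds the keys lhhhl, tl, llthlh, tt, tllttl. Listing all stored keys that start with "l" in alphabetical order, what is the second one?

llthlh

DFS of the "l" subtree visits, in order: "lhhhl", "llthlh"
Position 2: llthlh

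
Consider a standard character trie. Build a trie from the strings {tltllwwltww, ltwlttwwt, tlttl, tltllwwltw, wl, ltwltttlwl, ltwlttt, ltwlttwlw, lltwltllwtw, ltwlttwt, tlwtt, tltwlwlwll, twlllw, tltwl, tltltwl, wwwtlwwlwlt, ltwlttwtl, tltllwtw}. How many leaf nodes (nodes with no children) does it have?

14

A leaf is a node with no children — equivalently, the end of a word that is not a proper prefix of any other stored word.
Those words: "lltwltllwtw", "ltwltttlwl", "ltwlttwlw", "ltwlttwtl", "ltwlttwwt", "tltllwtw", "tltllwwltww", "tltltwl", "tlttl", "tltwlwlwll", "tlwtt", "twlllw", "wl", "wwwtlwwlwlt"
Leaf count: 14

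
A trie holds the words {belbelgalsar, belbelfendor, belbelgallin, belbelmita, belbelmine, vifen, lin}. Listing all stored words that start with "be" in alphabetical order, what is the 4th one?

DFS of the "be" subtree visits, in order: "belbelfendor", "belbelgallin", "belbelgalsar", "belbelmine", "belbelmita"
The 4th is belbelmine.

belbelmine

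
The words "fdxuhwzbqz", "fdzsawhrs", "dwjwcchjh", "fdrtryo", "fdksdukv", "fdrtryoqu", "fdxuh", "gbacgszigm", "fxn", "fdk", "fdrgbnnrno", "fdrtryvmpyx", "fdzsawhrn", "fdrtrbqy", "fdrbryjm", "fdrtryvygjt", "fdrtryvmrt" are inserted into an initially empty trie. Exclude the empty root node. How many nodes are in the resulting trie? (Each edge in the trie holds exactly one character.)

For each word, the new-node count is its length minus the longest prefix already in the trie:
  "fdxuhwzbqz" → 10 new (f, d, x, u, h, w, z, b, q, z)
  "fdzsawhrs" → prefix "fd" already present; 7 new (z, s, a, w, h, r, s)
  "dwjwcchjh" → 9 new (d, w, j, w, c, c, h, j, h)
  "fdrtryo" → prefix "fd" already present; 5 new (r, t, r, y, o)
  "fdksdukv" → prefix "fd" already present; 6 new (k, s, d, u, k, v)
  "fdrtryoqu" → prefix "fdrtryo" already present; 2 new (q, u)
  "fdxuh" → prefix "fdxuh" already present; 0 new (none)
  "gbacgszigm" → 10 new (g, b, a, c, g, s, z, i, g, m)
  "fxn" → prefix "f" already present; 2 new (x, n)
  "fdk" → prefix "fdk" already present; 0 new (none)
  "fdrgbnnrno" → prefix "fdr" already present; 7 new (g, b, n, n, r, n, o)
  "fdrtryvmpyx" → prefix "fdrtry" already present; 5 new (v, m, p, y, x)
  "fdzsawhrn" → prefix "fdzsawhr" already present; 1 new (n)
  "fdrtrbqy" → prefix "fdrtr" already present; 3 new (b, q, y)
  "fdrbryjm" → prefix "fdr" already present; 5 new (b, r, y, j, m)
  "fdrtryvygjt" → prefix "fdrtryv" already present; 4 new (y, g, j, t)
  "fdrtryvmrt" → prefix "fdrtryvm" already present; 2 new (r, t)
Total nodes = 10 + 7 + 9 + 5 + 6 + 2 + 0 + 10 + 2 + 0 + 7 + 5 + 1 + 3 + 5 + 4 + 2 = 78

78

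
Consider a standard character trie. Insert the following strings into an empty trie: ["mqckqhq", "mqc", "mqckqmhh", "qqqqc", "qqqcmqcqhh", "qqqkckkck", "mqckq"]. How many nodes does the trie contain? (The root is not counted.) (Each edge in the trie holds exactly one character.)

Count nodes per top-level branch (shared prefixes stored once):
  'm'-branch (mqc, mqckq, mqckqhq, mqckqmhh): 10 nodes
  'q'-branch (qqqcmqcqhh, qqqkckkck, qqqqc): 18 nodes
Sum: 28

28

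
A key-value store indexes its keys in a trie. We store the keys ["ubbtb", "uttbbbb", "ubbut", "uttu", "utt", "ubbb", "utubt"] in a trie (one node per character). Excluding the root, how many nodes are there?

For each word, the new-node count is its length minus the longest prefix already in the trie:
  "ubbtb" → 5 new (u, b, b, t, b)
  "uttbbbb" → prefix "u" already present; 6 new (t, t, b, b, b, b)
  "ubbut" → prefix "ubb" already present; 2 new (u, t)
  "uttu" → prefix "utt" already present; 1 new (u)
  "utt" → prefix "utt" already present; 0 new (none)
  "ubbb" → prefix "ubb" already present; 1 new (b)
  "utubt" → prefix "ut" already present; 3 new (u, b, t)
Total nodes = 5 + 6 + 2 + 1 + 0 + 1 + 3 = 18

18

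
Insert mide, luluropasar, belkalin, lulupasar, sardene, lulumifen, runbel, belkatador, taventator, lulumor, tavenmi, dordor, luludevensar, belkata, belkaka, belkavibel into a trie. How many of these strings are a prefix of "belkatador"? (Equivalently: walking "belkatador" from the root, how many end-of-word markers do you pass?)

Traverse "belkatador" character by character; count nodes along the way that are marked as word ends.
Prefixes of the query that are stored words: "belkata", "belkatador"
Count: 2

2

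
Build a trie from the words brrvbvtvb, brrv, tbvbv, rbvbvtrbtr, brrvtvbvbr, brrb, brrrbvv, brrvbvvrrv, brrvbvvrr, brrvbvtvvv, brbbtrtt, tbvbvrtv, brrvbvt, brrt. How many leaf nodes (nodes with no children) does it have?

Leaves are exactly the stored words that no other stored word extends.
Those words: "brbbtrtt", "brrb", "brrrbvv", "brrt", "brrvbvtvb", "brrvbvtvvv", "brrvbvvrrv", "brrvtvbvbr", "rbvbvtrbtr", "tbvbvrtv"
Leaf count: 10

10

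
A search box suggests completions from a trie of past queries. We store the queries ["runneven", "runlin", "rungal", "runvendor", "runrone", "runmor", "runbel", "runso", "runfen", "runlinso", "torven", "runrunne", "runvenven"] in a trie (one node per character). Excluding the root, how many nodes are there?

Count nodes per top-level branch (shared prefixes stored once):
  'r'-branch (runbel, runfen, rungal, runlin, runlinso, runmor, runneven, runrone, runrunne, runso, runvendor, runvenven): 44 nodes
  't'-branch (torven): 6 nodes
Sum: 50

50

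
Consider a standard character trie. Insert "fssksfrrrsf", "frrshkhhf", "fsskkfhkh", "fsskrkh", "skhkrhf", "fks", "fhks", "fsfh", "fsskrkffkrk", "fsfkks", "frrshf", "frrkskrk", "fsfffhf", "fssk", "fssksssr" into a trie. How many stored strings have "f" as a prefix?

Traverse to the node for "f", then collect every word in that subtree.
Matches: "fhks", "fks", "frrkskrk", "frrshf", "frrshkhhf", "fsfffhf", "fsfh", "fsfkks", "fssk", "fsskkfhkh", "fsskrkffkrk", "fsskrkh", "fssksfrrrsf", "fssksssr"
Count: 14

14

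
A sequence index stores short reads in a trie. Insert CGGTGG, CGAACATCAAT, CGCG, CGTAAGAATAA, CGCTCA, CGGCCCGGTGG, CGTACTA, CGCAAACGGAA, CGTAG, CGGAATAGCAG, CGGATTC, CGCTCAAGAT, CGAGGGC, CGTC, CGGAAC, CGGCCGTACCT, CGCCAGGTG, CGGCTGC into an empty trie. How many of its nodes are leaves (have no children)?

17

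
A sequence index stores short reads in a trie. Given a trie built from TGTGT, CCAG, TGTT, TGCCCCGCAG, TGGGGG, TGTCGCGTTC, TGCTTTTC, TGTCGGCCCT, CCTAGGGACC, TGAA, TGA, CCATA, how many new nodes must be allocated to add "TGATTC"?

"TGA" is already a path in the trie; the remaining "TTC" must be added.
Each of the 3 remaining characters creates one node.

3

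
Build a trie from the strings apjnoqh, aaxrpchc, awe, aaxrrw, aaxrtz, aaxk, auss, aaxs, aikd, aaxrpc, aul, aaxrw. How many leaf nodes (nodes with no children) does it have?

11

Leaves are exactly the stored words that no other stored word extends.
Those words: "aaxk", "aaxrpchc", "aaxrrw", "aaxrtz", "aaxrw", "aaxs", "aikd", "apjnoqh", "aul", "auss", "awe"
Leaf count: 11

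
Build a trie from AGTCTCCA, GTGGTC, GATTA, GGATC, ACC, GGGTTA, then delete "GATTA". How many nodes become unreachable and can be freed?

4

A node on "GATTA"'s path can go only if nothing else ends at it or branches off below it.
The suffix "ATTA" (4 nodes) is used only by "GATTA"; the node for "G" still has the child "T", so pruning stops there.
Nodes removed: 4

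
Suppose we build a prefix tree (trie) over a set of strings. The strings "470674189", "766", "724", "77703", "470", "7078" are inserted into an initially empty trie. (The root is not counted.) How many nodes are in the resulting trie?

21

Trie structure (* marks end of a word):
(root)
├─ 4
│  └─ 7
│     └─ 0 *
│        └─ 6
│           └─ 7
│              └─ 4
│                 └─ 1
│                    └─ 8
│                       └─ 9 *
└─ 7
   ├─ 0
   │  └─ 7
   │     └─ 8 *
   ├─ 2
   │  └─ 4 *
   ├─ 6
   │  └─ 6 *
   └─ 7
      └─ 7
         └─ 0
            └─ 3 *
Counting every labelled node above: 21.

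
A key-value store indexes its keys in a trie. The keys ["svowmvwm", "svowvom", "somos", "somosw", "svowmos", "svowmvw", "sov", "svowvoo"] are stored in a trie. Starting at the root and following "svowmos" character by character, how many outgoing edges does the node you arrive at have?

0

The children of the "svowmos" node are the distinct next characters among strings starting with "svowmos".
No stored string extends past "svowmos".
That node has 0 child edges.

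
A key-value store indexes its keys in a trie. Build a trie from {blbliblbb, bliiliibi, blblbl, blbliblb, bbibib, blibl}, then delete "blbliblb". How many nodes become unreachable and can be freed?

0

Walk "blbliblb" from the leaf back toward the root, removing each node that no remaining word uses.
Every node on "blbliblb" is still needed (e.g. by "blbliblbb"), so nothing is freed.
Nodes removed: 0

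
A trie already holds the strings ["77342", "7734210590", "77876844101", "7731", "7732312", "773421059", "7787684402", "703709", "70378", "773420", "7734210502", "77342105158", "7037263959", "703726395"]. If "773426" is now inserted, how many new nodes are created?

"77342" is already a path in the trie; the remaining "6" must be added.
New nodes needed: |"773426"| − 5 = 6 − 5 = 1.

1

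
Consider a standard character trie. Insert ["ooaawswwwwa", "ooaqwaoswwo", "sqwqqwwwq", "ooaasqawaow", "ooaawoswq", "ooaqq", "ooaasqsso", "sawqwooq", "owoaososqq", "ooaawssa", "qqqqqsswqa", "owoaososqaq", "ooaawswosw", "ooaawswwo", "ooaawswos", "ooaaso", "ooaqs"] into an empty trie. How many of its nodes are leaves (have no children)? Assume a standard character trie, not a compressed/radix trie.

16

Leaves are exactly the stored words that no other stored word extends.
Those words: "ooaaso", "ooaasqawaow", "ooaasqsso", "ooaawoswq", "ooaawssa", "ooaawswosw", "ooaawswwo", "ooaawswwwwa", "ooaqq", "ooaqs", "ooaqwaoswwo", "owoaososqaq", "owoaososqq", "qqqqqsswqa", "sawqwooq", "sqwqqwwwq"
Leaf count: 16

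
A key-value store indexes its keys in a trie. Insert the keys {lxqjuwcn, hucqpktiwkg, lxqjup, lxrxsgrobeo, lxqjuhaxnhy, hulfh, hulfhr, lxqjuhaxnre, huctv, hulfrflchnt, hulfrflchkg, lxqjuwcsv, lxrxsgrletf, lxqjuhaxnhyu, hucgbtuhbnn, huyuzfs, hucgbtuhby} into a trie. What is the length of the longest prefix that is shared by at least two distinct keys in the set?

Equivalently: take the maximum, over all pairs, of their longest common prefix length.
"lxqjuhaxnhy" and "lxqjuhaxnhyu" agree on "lxqjuhaxnhy" (11 characters) before diverging; nothing deeper is shared.
Longest shared-prefix length: 11

11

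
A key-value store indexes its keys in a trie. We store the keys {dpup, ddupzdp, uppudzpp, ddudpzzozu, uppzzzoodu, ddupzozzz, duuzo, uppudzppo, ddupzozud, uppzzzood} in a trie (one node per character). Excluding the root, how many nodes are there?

43

For each word, the new-node count is its length minus the longest prefix already in the trie:
  "dpup" → 4 new (d, p, u, p)
  "ddupzdp" → prefix "d" already present; 6 new (d, u, p, z, d, p)
  "uppudzpp" → 8 new (u, p, p, u, d, z, p, p)
  "ddudpzzozu" → prefix "ddu" already present; 7 new (d, p, z, z, o, z, u)
  "uppzzzoodu" → prefix "upp" already present; 7 new (z, z, z, o, o, d, u)
  "ddupzozzz" → prefix "ddupz" already present; 4 new (o, z, z, z)
  "duuzo" → prefix "d" already present; 4 new (u, u, z, o)
  "uppudzppo" → prefix "uppudzpp" already present; 1 new (o)
  "ddupzozud" → prefix "ddupzoz" already present; 2 new (u, d)
  "uppzzzood" → prefix "uppzzzood" already present; 0 new (none)
Total nodes = 4 + 6 + 8 + 7 + 7 + 4 + 4 + 1 + 2 + 0 = 43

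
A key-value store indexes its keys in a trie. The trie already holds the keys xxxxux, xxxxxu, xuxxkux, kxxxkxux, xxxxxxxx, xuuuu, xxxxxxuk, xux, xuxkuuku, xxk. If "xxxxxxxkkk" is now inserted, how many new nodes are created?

3

"xxxxxxx" is already a path in the trie; the remaining "kkk" must be added.
So 10 − 7 = 3 new nodes.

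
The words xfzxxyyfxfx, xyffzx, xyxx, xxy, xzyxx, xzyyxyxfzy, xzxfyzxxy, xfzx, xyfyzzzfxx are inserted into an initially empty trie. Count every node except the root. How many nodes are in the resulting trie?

45

For each word, the new-node count is its length minus the longest prefix already in the trie:
  "xfzxxyyfxfx" → 11 new (x, f, z, x, x, y, y, f, x, f, x)
  "xyffzx" → prefix "x" already present; 5 new (y, f, f, z, x)
  "xyxx" → prefix "xy" already present; 2 new (x, x)
  "xxy" → prefix "x" already present; 2 new (x, y)
  "xzyxx" → prefix "x" already present; 4 new (z, y, x, x)
  "xzyyxyxfzy" → prefix "xzy" already present; 7 new (y, x, y, x, f, z, y)
  "xzxfyzxxy" → prefix "xz" already present; 7 new (x, f, y, z, x, x, y)
  "xfzx" → prefix "xfzx" already present; 0 new (none)
  "xyfyzzzfxx" → prefix "xyf" already present; 7 new (y, z, z, z, f, x, x)
Total nodes = 11 + 5 + 2 + 2 + 4 + 7 + 7 + 0 + 7 = 45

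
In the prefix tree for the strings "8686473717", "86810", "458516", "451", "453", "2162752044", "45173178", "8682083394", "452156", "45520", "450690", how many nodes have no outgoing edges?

A leaf is a node with no children — equivalently, the end of a word that is not a proper prefix of any other stored word.
Those words: "2162752044", "450690", "45173178", "452156", "453", "45520", "458516", "86810", "8682083394", "8686473717"
Leaf count: 10

10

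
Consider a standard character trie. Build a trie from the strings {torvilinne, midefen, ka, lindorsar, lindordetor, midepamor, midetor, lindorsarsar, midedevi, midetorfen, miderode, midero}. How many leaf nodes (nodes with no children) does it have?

9

Leaves are exactly the stored words that no other stored word extends.
Those words: "ka", "lindordetor", "lindorsarsar", "midedevi", "midefen", "midepamor", "miderode", "midetorfen", "torvilinne"
Leaf count: 9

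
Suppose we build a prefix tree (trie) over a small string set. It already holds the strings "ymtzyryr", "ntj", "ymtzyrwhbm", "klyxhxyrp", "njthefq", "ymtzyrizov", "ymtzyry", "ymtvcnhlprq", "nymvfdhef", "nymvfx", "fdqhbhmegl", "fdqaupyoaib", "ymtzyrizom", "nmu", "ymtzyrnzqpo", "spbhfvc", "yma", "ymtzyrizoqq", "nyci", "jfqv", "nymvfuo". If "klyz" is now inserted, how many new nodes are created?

1

Walking "klyz" from the root, the first 3 characters ("kly") follow existing edges; "z" is the first miss.
So 4 − 3 = 1 new nodes.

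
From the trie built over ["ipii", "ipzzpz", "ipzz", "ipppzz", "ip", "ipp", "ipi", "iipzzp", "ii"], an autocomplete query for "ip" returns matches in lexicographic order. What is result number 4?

ipp

Words with prefix "ip", in lexicographic order: "ip", "ipi", "ipii", "ipp", "ipppzz", "ipzz", "ipzzpz"
The 4th is ipp.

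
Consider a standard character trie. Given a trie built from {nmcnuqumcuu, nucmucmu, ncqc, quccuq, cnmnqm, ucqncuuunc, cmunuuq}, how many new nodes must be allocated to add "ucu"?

The longest prefix of "ucu" already in the trie is "uc" (length 2).
So 3 − 2 = 1 new nodes.

1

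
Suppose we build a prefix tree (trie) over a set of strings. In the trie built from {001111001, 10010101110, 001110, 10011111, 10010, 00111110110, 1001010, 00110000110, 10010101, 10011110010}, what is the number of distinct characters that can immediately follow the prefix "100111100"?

Walk "100111100" from the root, arriving at one node.
Distinct next characters after "100111100": 1.
That node has 1 child edge.

1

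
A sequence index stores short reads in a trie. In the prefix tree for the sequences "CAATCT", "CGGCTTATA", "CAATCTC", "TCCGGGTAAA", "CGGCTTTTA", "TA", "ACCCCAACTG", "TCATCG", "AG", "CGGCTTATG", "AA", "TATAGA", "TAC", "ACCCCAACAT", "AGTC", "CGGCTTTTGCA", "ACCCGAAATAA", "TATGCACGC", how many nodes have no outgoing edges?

15

A leaf is a node with no children — equivalently, the end of a word that is not a proper prefix of any other stored word.
Those words: "AA", "ACCCCAACAT", "ACCCCAACTG", "ACCCGAAATAA", "AGTC", "CAATCTC", "CGGCTTATA", "CGGCTTATG", "CGGCTTTTA", "CGGCTTTTGCA", "TAC", "TATAGA", "TATGCACGC", "TCATCG", "TCCGGGTAAA"
Leaf count: 15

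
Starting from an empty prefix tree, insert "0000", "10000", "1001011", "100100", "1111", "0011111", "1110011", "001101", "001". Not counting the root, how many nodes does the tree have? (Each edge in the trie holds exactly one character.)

28

Count nodes per top-level branch (shared prefixes stored once):
  '0'-branch (0000, 001, 001101, 0011111): 11 nodes
  '1'-branch (10000, 100100, 1001011, 1110011, 1111): 17 nodes
Sum: 28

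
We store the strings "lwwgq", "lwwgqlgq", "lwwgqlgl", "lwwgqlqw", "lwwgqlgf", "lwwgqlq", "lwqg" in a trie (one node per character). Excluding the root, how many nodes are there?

Count nodes per top-level branch (shared prefixes stored once):
  'l'-branch (lwqg, lwwgq, lwwgqlgf, lwwgqlgl, lwwgqlgq, lwwgqlq, lwwgqlqw): 14 nodes
Sum: 14

14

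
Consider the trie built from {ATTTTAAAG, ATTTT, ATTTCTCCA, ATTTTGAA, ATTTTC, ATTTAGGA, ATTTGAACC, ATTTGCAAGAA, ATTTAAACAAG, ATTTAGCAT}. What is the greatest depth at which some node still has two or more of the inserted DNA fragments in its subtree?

6

Equivalently: take the maximum, over all pairs, of their longest common prefix length.
"ATTTAGCAT" and "ATTTAGGA" agree on "ATTTAG" (6 characters) before diverging; nothing deeper is shared.
Longest shared-prefix length: 6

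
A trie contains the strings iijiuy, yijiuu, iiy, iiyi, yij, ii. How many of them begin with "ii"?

Filter for entries beginning with "ii":
Matches: "ii", "iijiuy", "iiy", "iiyi"
Count: 4

4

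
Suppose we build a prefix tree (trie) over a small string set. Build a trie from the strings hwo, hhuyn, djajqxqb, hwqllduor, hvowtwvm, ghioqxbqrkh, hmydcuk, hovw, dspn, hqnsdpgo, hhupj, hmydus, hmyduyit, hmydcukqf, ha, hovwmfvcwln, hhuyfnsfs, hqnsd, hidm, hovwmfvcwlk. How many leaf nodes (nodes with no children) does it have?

17

Leaves are exactly the stored words that no other stored word extends.
Those words: "djajqxqb", "dspn", "ghioqxbqrkh", "ha", "hhupj", "hhuyfnsfs", "hhuyn", "hidm", "hmydcukqf", "hmydus", "hmyduyit", "hovwmfvcwlk", "hovwmfvcwln", "hqnsdpgo", "hvowtwvm", "hwo", "hwqllduor"
Leaf count: 17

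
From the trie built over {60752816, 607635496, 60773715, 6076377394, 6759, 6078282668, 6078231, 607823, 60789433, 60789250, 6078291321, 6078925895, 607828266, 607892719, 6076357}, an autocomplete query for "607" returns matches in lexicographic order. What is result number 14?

60789433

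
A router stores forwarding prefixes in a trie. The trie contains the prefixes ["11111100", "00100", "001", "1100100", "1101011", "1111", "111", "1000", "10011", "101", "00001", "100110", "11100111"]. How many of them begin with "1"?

10

Filter for entries beginning with "1":
Words under "1": 1000, 10011, 100110, 101, 1100100, 1101011, 111, 11100111, 1111, 11111100
Count: 10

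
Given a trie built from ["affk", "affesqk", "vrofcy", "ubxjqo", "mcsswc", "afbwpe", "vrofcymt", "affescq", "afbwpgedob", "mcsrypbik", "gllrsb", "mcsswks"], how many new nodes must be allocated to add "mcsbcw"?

3

The longest prefix of "mcsbcw" already in the trie is "mcs" (length 3).
So 6 − 3 = 3 new nodes.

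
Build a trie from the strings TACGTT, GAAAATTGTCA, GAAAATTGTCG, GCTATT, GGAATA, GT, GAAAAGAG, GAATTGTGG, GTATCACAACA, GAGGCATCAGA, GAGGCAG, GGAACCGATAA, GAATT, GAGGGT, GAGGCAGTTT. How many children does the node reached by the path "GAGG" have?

2

Follow the path "GAGG" to its node, then look at its outgoing edges.
Characters that immediately follow "GAGG" among the stored strings: {C, G}.
That node has 2 child edges.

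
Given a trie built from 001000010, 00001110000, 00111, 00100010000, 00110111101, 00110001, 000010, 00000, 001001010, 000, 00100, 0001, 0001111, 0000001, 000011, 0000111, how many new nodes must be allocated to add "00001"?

Every character of "00001" already lies on an existing path (it is a prefix of some stored word).
No new nodes are needed: 0.

0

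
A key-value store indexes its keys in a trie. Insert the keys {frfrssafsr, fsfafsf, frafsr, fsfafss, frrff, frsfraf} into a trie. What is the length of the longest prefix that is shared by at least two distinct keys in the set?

Look for the deepest trie node that still has at least two words in its subtree.
e.g. "fsfafsf" and "fsfafss" share the prefix "fsfafs" of length 6; no pair shares a longer one.
Longest shared-prefix length: 6

6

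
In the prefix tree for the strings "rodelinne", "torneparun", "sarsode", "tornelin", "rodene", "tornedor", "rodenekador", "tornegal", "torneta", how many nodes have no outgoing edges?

8

Leaves are exactly the stored words that no other stored word extends.
Those words: "rodelinne", "rodenekador", "sarsode", "tornedor", "tornegal", "tornelin", "torneparun", "torneta"
Leaf count: 8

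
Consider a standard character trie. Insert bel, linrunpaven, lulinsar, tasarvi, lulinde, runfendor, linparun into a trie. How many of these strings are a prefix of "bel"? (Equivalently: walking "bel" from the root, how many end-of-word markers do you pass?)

1

Walk "bel" from the root; an end-of-word marker is hit whenever a stored word is a prefix of "bel".
Prefixes of the query that are stored words: "bel"
Count: 1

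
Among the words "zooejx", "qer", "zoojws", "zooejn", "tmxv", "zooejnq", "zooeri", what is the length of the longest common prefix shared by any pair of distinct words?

6

Equivalently: take the maximum, over all pairs, of their longest common prefix length.
"zooejn" and "zooejnq" agree on "zooejn" (6 characters) before diverging; nothing deeper is shared.
Longest shared-prefix length: 6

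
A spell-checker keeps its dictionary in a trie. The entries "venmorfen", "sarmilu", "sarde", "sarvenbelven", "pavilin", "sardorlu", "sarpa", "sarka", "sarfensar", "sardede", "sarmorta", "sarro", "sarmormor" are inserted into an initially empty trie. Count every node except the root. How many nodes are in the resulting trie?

59

Insert word by word; a character creates a node only if that edge doesn't already exist:
  "venmorfen" → 9 new (v, e, n, m, o, r, f, e, n)
  "sarmilu" → 7 new (s, a, r, m, i, l, u)
  "sarde" → prefix "sar" already present; 2 new (d, e)
  "sarvenbelven" → prefix "sar" already present; 9 new (v, e, n, b, e, l, v, e, n)
  "pavilin" → 7 new (p, a, v, i, l, i, n)
  "sardorlu" → prefix "sard" already present; 4 new (o, r, l, u)
  "sarpa" → prefix "sar" already present; 2 new (p, a)
  "sarka" → prefix "sar" already present; 2 new (k, a)
  "sarfensar" → prefix "sar" already present; 6 new (f, e, n, s, a, r)
  "sardede" → prefix "sarde" already present; 2 new (d, e)
  "sarmorta" → prefix "sarm" already present; 4 new (o, r, t, a)
  "sarro" → prefix "sar" already present; 2 new (r, o)
  "sarmormor" → prefix "sarmor" already present; 3 new (m, o, r)
Total nodes = 9 + 7 + 2 + 9 + 7 + 4 + 2 + 2 + 6 + 2 + 4 + 2 + 3 = 59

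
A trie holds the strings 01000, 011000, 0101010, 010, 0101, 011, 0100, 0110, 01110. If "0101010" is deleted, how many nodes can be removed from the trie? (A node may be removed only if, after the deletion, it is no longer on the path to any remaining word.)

Walk "0101010" from the leaf back toward the root, removing each node that no remaining word uses.
The suffix "010" (3 nodes) is used only by "0101010"; "0101" is itself a stored word, so pruning stops there.
Nodes removed: 3

3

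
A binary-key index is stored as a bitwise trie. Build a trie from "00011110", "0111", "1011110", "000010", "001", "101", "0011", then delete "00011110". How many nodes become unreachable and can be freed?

5

After clearing the end-marker at "00011110", prune upward until reaching a node still needed by another word.
The suffix "11110" (5 nodes) is used only by "00011110"; the node for "000" still has the child "0", so pruning stops there.
Nodes removed: 5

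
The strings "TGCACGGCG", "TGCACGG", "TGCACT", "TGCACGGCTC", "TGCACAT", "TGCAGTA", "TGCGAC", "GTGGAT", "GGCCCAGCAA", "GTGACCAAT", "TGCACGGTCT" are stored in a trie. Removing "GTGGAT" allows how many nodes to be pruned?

After clearing the end-marker at "GTGGAT", prune upward until reaching a node still needed by another word.
The suffix "GAT" (3 nodes) is used only by "GTGGAT"; the node for "GTG" still has the child "A", so pruning stops there.
Nodes removed: 3

3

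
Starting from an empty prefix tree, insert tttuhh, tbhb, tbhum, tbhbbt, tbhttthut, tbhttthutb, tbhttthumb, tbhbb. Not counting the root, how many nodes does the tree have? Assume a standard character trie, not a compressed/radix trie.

Trace insertions, counting only characters that open a new branch:
  "tttuhh" → 6 new (t, t, t, u, h, h)
  "tbhb" → prefix "t" already present; 3 new (b, h, b)
  "tbhum" → prefix "tbh" already present; 2 new (u, m)
  "tbhbbt" → prefix "tbhb" already present; 2 new (b, t)
  "tbhttthut" → prefix "tbh" already present; 6 new (t, t, t, h, u, t)
  "tbhttthutb" → prefix "tbhttthut" already present; 1 new (b)
  "tbhttthumb" → prefix "tbhttthu" already present; 2 new (m, b)
  "tbhbb" → prefix "tbhbb" already present; 0 new (none)
Total nodes = 6 + 3 + 2 + 2 + 6 + 1 + 2 + 0 = 22

22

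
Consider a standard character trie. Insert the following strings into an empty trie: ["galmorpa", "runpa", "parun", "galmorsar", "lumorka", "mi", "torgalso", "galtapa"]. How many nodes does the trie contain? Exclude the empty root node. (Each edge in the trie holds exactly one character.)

42

Count nodes per top-level branch (shared prefixes stored once):
  'g'-branch (galmorpa, galmorsar, galtapa): 15 nodes
  'l'-branch (lumorka): 7 nodes
  'm'-branch (mi): 2 nodes
  'p'-branch (parun): 5 nodes
  'r'-branch (runpa): 5 nodes
  't'-branch (torgalso): 8 nodes
Sum: 42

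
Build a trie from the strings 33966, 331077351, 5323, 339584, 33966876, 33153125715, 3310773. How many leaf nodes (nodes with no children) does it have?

5

Leaves are exactly the stored words that no other stored word extends.
Those words: "331077351", "33153125715", "339584", "33966876", "5323"
Leaf count: 5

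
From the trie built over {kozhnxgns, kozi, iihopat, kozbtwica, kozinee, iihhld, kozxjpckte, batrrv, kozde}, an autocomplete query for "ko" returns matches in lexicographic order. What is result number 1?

kozbtwica

Filter for "ko…" and sort: "kozbtwica", "kozde", "kozhnxgns", "kozi", "kozinee", "kozxjpckte"
The 1st is kozbtwica.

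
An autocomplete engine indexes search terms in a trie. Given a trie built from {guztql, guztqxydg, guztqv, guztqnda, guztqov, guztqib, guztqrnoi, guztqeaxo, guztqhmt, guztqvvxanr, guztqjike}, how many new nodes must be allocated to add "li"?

Nothing in the trie begins with "l"; the whole of "li" is new.
2 − 0 = 2 new nodes.

2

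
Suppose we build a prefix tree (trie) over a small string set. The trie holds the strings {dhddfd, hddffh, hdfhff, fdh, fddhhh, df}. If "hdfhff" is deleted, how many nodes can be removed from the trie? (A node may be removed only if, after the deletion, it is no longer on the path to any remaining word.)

After clearing the end-marker at "hdfhff", prune upward until reaching a node still needed by another word.
The suffix "fhff" (4 nodes) is used only by "hdfhff"; the node for "hd" still has the child "d", so pruning stops there.
Nodes removed: 4

4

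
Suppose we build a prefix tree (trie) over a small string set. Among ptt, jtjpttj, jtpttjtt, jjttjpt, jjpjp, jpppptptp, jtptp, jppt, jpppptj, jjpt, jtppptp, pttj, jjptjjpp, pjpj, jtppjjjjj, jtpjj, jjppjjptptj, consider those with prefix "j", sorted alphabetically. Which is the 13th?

jtptp

DFS of the "j" subtree visits, in order: "jjpjp", "jjppjjptptj", "jjpt", "jjptjjpp", "jjttjpt", "jpppptj", "jpppptptp", "jppt", "jtjpttj", "jtpjj", "jtppjjjjj", "jtppptp", "jtptp", "jtpttjtt"
The 13th is jtptp.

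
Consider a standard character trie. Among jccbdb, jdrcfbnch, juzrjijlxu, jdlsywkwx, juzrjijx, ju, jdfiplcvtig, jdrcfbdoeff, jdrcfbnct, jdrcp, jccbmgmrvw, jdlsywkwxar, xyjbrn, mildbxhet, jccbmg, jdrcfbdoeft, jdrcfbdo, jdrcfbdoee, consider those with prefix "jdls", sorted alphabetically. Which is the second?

Words with prefix "jdls", in lexicographic order: "jdlsywkwx", "jdlsywkwxar"
Position 2: jdlsywkwxar

jdlsywkwxar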